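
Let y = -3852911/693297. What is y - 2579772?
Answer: -1788552041195/693297 ≈ -2.5798e+6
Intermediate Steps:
y = -3852911/693297 (y = -3852911*1/693297 = -3852911/693297 ≈ -5.5574)
y - 2579772 = -3852911/693297 - 2579772 = -1788552041195/693297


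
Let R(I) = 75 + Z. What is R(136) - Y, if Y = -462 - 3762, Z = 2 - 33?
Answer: 4268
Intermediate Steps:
Z = -31
Y = -4224
R(I) = 44 (R(I) = 75 - 31 = 44)
R(136) - Y = 44 - 1*(-4224) = 44 + 4224 = 4268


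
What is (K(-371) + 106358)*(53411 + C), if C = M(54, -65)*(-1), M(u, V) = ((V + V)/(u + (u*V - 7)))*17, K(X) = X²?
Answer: 45130075291917/3463 ≈ 1.3032e+10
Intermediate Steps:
M(u, V) = 34*V/(-7 + u + V*u) (M(u, V) = ((2*V)/(u + (V*u - 7)))*17 = ((2*V)/(u + (-7 + V*u)))*17 = ((2*V)/(-7 + u + V*u))*17 = (2*V/(-7 + u + V*u))*17 = 34*V/(-7 + u + V*u))
C = -2210/3463 (C = (34*(-65)/(-7 + 54 - 65*54))*(-1) = (34*(-65)/(-7 + 54 - 3510))*(-1) = (34*(-65)/(-3463))*(-1) = (34*(-65)*(-1/3463))*(-1) = (2210/3463)*(-1) = -2210/3463 ≈ -0.63818)
(K(-371) + 106358)*(53411 + C) = ((-371)² + 106358)*(53411 - 2210/3463) = (137641 + 106358)*(184960083/3463) = 243999*(184960083/3463) = 45130075291917/3463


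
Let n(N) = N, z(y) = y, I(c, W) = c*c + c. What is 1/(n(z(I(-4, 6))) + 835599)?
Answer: 1/835611 ≈ 1.1967e-6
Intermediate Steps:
I(c, W) = c + c**2 (I(c, W) = c**2 + c = c + c**2)
1/(n(z(I(-4, 6))) + 835599) = 1/(-4*(1 - 4) + 835599) = 1/(-4*(-3) + 835599) = 1/(12 + 835599) = 1/835611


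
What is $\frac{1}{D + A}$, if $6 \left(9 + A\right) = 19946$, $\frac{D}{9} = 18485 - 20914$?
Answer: $- \frac{3}{55637} \approx -5.3921 \cdot 10^{-5}$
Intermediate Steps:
$D = -21861$ ($D = 9 \left(18485 - 20914\right) = 9 \left(-2429\right) = -21861$)
$A = \frac{9946}{3}$ ($A = -9 + \frac{1}{6} \cdot 19946 = -9 + \frac{9973}{3} = \frac{9946}{3} \approx 3315.3$)
$\frac{1}{D + A} = \frac{1}{-21861 + \frac{9946}{3}} = \frac{1}{- \frac{55637}{3}} = - \frac{3}{55637}$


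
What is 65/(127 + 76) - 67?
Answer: -13536/203 ≈ -66.680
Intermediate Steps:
65/(127 + 76) - 67 = 65/203 - 67 = -13536/203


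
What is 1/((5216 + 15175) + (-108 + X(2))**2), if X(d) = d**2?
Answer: 1/31207 ≈ 3.2044e-5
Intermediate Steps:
1/((5216 + 15175) + (-108 + X(2))**2) = 1/((5216 + 15175) + (-108 + 2**2)**2) = 1/(20391 + (-108 + 4)**2) = 1/(20391 + (-104)**2) = 1/(20391 + 10816) = 1/31207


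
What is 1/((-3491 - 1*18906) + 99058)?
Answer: 1/76661 ≈ 1.3044e-5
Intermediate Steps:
1/((-3491 - 1*18906) + 99058) = 1/((-3491 - 18906) + 99058) = 1/(-22397 + 99058) = 1/76661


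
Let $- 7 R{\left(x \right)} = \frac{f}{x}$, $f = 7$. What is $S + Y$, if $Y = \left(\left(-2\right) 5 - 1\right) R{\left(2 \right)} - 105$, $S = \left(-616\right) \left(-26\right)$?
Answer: $\frac{31833}{2} \approx 15917.0$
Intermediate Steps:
$S = 16016$
$R{\left(x \right)} = - \frac{1}{x}$ ($R{\left(x \right)} = - \frac{7 \frac{1}{x}}{7} = - \frac{1}{x}$)
$Y = - \frac{199}{2}$ ($Y = \left(\left(-2\right) 5 - 1\right) \left(- \frac{1}{2}\right) - 105 = \left(-10 - 1\right) \left(\left(-1\right) \frac{1}{2}\right) - 105 = \left(-11\right) \left(- \frac{1}{2}\right) - 105 = \frac{11}{2} - 105 = - \frac{199}{2} \approx -99.5$)
$S + Y = 16016 - \frac{199}{2} = \frac{31833}{2}$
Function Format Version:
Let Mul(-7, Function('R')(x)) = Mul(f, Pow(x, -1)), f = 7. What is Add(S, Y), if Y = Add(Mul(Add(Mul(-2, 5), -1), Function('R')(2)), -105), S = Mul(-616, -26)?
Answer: Rational(31833, 2) ≈ 15917.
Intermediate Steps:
S = 16016
Function('R')(x) = Mul(-1, Pow(x, -1)) (Function('R')(x) = Mul(Rational(-1, 7), Mul(7, Pow(x, -1))) = Mul(-1, Pow(x, -1)))
Y = Rational(-199, 2) (Y = Add(Mul(Add(Mul(-2, 5), -1), Mul(-1, Pow(2, -1))), -105) = Add(Mul(Add(-10, -1), Mul(-1, Rational(1, 2))), -105) = Add(Mul(-11, Rational(-1, 2)), -105) = Add(Rational(11, 2), -105) = Rational(-199, 2) ≈ -99.500)
Add(S, Y) = Add(16016, Rational(-199, 2)) = Rational(31833, 2)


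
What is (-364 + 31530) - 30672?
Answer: 494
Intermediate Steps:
(-364 + 31530) - 30672 = 31166 - 30672 = 494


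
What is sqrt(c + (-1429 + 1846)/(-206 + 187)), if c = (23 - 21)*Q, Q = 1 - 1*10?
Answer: I*sqrt(14421)/19 ≈ 6.3204*I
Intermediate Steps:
Q = -9 (Q = 1 - 10 = -9)
c = -18 (c = (23 - 21)*(-9) = 2*(-9) = -18)
sqrt(c + (-1429 + 1846)/(-206 + 187)) = sqrt(-18 + (-1429 + 1846)/(-206 + 187)) = sqrt(-18 + 417/(-19)) = sqrt(-18 + 417*(-1/19)) = sqrt(-18 - 417/19) = sqrt(-759/19) = I*sqrt(14421)/19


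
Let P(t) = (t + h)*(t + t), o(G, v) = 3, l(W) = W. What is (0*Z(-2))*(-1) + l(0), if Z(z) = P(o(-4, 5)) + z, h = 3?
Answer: 0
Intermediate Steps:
P(t) = 2*t*(3 + t) (P(t) = (t + 3)*(t + t) = (3 + t)*(2*t) = 2*t*(3 + t))
Z(z) = 36 + z (Z(z) = 2*3*(3 + 3) + z = 2*3*6 + z = 36 + z)
(0*Z(-2))*(-1) + l(0) = (0*(36 - 2))*(-1) + 0 = (0*34)*(-1) + 0 = 0*(-1) + 0 = 0 + 0 = 0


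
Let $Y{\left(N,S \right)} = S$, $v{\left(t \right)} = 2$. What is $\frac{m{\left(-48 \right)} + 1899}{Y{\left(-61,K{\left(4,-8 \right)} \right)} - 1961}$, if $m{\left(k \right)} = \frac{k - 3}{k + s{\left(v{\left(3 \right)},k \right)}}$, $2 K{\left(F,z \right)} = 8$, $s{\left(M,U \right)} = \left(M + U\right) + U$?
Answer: $- \frac{269709}{277894} \approx -0.97055$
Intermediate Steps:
$s{\left(M,U \right)} = M + 2 U$
$K{\left(F,z \right)} = 4$ ($K{\left(F,z \right)} = \frac{1}{2} \cdot 8 = 4$)
$m{\left(k \right)} = \frac{-3 + k}{2 + 3 k}$ ($m{\left(k \right)} = \frac{k - 3}{k + \left(2 + 2 k\right)} = \frac{-3 + k}{2 + 3 k}$)
$\frac{m{\left(-48 \right)} + 1899}{Y{\left(-61,K{\left(4,-8 \right)} \right)} - 1961} = \frac{\frac{-3 - 48}{2 + 3 \left(-48\right)} + 1899}{4 - 1961} = \frac{\frac{1}{2 - 144} \left(-51\right) + 1899}{-1957} = \left(\frac{1}{-142} \left(-51\right) + 1899\right) \left(- \frac{1}{1957}\right) = \left(\left(- \frac{1}{142}\right) \left(-51\right) + 1899\right) \left(- \frac{1}{1957}\right) = \left(\frac{51}{142} + 1899\right) \left(- \frac{1}{1957}\right) = \frac{269709}{142} \left(- \frac{1}{1957}\right) = - \frac{269709}{277894}$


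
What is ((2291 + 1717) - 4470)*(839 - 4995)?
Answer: 1920072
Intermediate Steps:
((2291 + 1717) - 4470)*(839 - 4995) = (4008 - 4470)*(-4156) = -462*(-4156) = 1920072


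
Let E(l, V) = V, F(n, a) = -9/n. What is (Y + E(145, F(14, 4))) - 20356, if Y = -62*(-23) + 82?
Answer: -263881/14 ≈ -18849.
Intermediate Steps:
Y = 1508 (Y = 1426 + 82 = 1508)
(Y + E(145, F(14, 4))) - 20356 = (1508 - 9/14) - 20356 = 21103/14 - 20356 = -263881/14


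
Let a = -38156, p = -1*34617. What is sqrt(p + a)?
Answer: I*sqrt(72773) ≈ 269.76*I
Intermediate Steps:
p = -34617
sqrt(p + a) = sqrt(-34617 - 38156) = sqrt(-72773) = I*sqrt(72773)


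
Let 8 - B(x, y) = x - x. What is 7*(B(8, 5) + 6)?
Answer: 98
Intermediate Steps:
B(x, y) = 8 (B(x, y) = 8 - (x - x) = 8 - 1*0 = 8 + 0 = 8)
7*(B(8, 5) + 6) = 7*(8 + 6) = 7*14 = 98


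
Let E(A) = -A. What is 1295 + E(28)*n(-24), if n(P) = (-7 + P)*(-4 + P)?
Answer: -23009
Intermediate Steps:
1295 + E(28)*n(-24) = 1295 + (-1*28)*(28 + (-24)**2 - 11*(-24)) = 1295 - 28*(28 + 576 + 264) = 1295 - 28*868 = 1295 - 24304 = -23009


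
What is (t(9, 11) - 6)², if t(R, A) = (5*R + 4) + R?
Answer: 2704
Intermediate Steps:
t(R, A) = 4 + 6*R (t(R, A) = (4 + 5*R) + R = 4 + 6*R)
(t(9, 11) - 6)² = ((4 + 6*9) - 6)² = ((4 + 54) - 6)² = (58 - 6)² = 52² = 2704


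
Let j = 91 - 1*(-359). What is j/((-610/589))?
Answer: -26505/61 ≈ -434.51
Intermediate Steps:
j = 450 (j = 91 + 359 = 450)
j/((-610/589)) = 450/((-610/589)) = 450/((-610*1/589)) = 450/(-610/589) = 450*(-589/610) = -26505/61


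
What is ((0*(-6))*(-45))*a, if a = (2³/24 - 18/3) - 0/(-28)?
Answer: 0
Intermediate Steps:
a = -17/3 (a = (8*(1/24) - 18*⅓) - 0*(-1)/28 = (⅓ - 6) - 1*0 = -17/3 + 0 = -17/3 ≈ -5.6667)
((0*(-6))*(-45))*a = ((0*(-6))*(-45))*(-17/3) = (0*(-45))*(-17/3) = 0*(-17/3) = 0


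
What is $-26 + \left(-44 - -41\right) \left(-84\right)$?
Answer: $226$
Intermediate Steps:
$-26 + \left(-44 - -41\right) \left(-84\right) = -26 + \left(-44 + 41\right) \left(-84\right) = -26 - -252 = -26 + 252 = 226$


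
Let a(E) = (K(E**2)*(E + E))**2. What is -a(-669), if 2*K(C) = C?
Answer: -89651323764419481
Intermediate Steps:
K(C) = C/2
a(E) = E**6 (a(E) = ((E**2/2)*(E + E))**2 = ((E**2/2)*(2*E))**2 = (E**3)**2 = E**6)
-a(-669) = -1*(-669)**6 = -1*89651323764419481 = -89651323764419481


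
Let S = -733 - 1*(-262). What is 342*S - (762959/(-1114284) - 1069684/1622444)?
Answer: -72802955203356455/451965847524 ≈ -1.6108e+5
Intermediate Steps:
S = -471 (S = -733 + 262 = -471)
342*S - (762959/(-1114284) - 1069684/1622444) = 342*(-471) - (762959/(-1114284) - 1069684/1622444) = -161082 - (762959*(-1/1114284) - 1069684*1/1622444) = -161082 - (-762959/1114284 - 267421/405611) = -161082 - 1*(-607447504513/451965847524) = -161082 + 607447504513/451965847524 = -72802955203356455/451965847524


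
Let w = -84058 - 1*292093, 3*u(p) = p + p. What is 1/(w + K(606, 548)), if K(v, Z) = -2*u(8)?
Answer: -3/1128485 ≈ -2.6584e-6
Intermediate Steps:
u(p) = 2*p/3 (u(p) = (p + p)/3 = (2*p)/3 = 2*p/3)
w = -376151 (w = -84058 - 292093 = -376151)
K(v, Z) = -32/3 (K(v, Z) = -4*8/3 = -2*16/3 = -32/3)
1/(w + K(606, 548)) = 1/(-376151 - 32/3) = 1/(-1128485/3) = -3/1128485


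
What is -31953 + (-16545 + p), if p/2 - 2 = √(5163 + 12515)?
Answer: -48494 + 2*√17678 ≈ -48228.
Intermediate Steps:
p = 4 + 2*√17678 (p = 4 + 2*√(5163 + 12515) = 4 + 2*√17678 ≈ 269.92)
-31953 + (-16545 + p) = -31953 + (-16545 + (4 + 2*√17678)) = -31953 + (-16541 + 2*√17678) = -48494 + 2*√17678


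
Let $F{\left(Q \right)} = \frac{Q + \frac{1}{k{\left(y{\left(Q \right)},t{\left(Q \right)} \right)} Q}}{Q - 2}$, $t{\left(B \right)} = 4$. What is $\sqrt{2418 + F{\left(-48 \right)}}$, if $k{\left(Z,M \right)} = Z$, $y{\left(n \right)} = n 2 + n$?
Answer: $\frac{\sqrt{200638218}}{288} \approx 49.183$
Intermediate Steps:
$y{\left(n \right)} = 3 n$ ($y{\left(n \right)} = 2 n + n = 3 n$)
$F{\left(Q \right)} = \frac{Q + \frac{1}{3 Q^{2}}}{-2 + Q}$ ($F{\left(Q \right)} = \frac{Q + \frac{1}{3 Q Q}}{Q - 2} = \frac{Q + \frac{\frac{1}{3} \frac{1}{Q}}{Q}}{-2 + Q} = \frac{Q + \frac{1}{3 Q^{2}}}{-2 + Q}$)
$\sqrt{2418 + F{\left(-48 \right)}} = \sqrt{2418 + \frac{\frac{1}{3} + \left(-48\right)^{3}}{2304 \left(-2 - 48\right)}} = \sqrt{2418 + \frac{\frac{1}{3} - 110592}{2304 \left(-50\right)}} = \sqrt{2418 + \frac{1}{2304} \left(- \frac{1}{50}\right) \left(- \frac{331775}{3}\right)} = \sqrt{2418 + \frac{13271}{13824}} = \sqrt{\frac{33439703}{13824}} = \frac{\sqrt{200638218}}{288}$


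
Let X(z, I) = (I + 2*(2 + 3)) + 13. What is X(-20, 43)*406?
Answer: 26796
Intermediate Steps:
X(z, I) = 23 + I (X(z, I) = (I + 2*5) + 13 = (I + 10) + 13 = (10 + I) + 13 = 23 + I)
X(-20, 43)*406 = (23 + 43)*406 = 66*406 = 26796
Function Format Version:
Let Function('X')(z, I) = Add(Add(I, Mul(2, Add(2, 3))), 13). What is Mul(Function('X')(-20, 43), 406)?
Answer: 26796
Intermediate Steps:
Function('X')(z, I) = Add(23, I) (Function('X')(z, I) = Add(Add(I, Mul(2, 5)), 13) = Add(Add(I, 10), 13) = Add(Add(10, I), 13) = Add(23, I))
Mul(Function('X')(-20, 43), 406) = Mul(Add(23, 43), 406) = Mul(66, 406) = 26796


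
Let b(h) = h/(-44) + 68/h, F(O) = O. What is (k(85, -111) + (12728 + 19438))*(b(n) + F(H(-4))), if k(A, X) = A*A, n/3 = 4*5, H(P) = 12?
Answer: 6954302/15 ≈ 4.6362e+5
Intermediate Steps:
n = 60 (n = 3*(4*5) = 3*20 = 60)
b(h) = 68/h - h/44 (b(h) = h*(-1/44) + 68/h = -h/44 + 68/h = 68/h - h/44)
k(A, X) = A²
(k(85, -111) + (12728 + 19438))*(b(n) + F(H(-4))) = (85² + (12728 + 19438))*((68/60 - 1/44*60) + 12) = (7225 + 32166)*((68*(1/60) - 15/11) + 12) = 39391*((17/15 - 15/11) + 12) = 39391*(-38/165 + 12) = 39391*(1942/165) = 6954302/15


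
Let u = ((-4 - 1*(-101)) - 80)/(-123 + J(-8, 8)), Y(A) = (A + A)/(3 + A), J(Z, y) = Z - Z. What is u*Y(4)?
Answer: -136/861 ≈ -0.15796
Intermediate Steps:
J(Z, y) = 0
Y(A) = 2*A/(3 + A) (Y(A) = (2*A)/(3 + A) = 2*A/(3 + A))
u = -17/123 (u = ((-4 - 1*(-101)) - 80)/(-123 + 0) = ((-4 + 101) - 80)/(-123) = (97 - 80)*(-1/123) = 17*(-1/123) = -17/123 ≈ -0.13821)
u*Y(4) = -34*4/(123*(3 + 4)) = -34*4/(123*7) = -17/123*8/7 = -136/861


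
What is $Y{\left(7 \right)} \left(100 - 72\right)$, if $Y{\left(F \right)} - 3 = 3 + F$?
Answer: $364$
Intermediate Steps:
$Y{\left(F \right)} = 6 + F$ ($Y{\left(F \right)} = 3 + \left(3 + F\right) = 6 + F$)
$Y{\left(7 \right)} \left(100 - 72\right) = \left(6 + 7\right) \left(100 - 72\right) = 13 \cdot 28 = 364$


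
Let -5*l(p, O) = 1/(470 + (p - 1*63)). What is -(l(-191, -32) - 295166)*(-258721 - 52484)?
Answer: -6613713742907/72 ≈ -9.1857e+10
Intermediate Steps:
l(p, O) = -1/(5*(407 + p)) (l(p, O) = -1/(5*(470 + (p - 1*63))) = -1/(5*(470 + (p - 63))) = -1/(5*(470 + (-63 + p))) = -1/(5*(407 + p)))
-(l(-191, -32) - 295166)*(-258721 - 52484) = -(-1/(2035 + 5*(-191)) - 295166)*(-258721 - 52484) = -(-1/(2035 - 955) - 295166)*(-311205) = -(-1/1080 - 295166)*(-311205) = -(-318779281)*(-311205)/1080 = -1*6613713742907/72 = -6613713742907/72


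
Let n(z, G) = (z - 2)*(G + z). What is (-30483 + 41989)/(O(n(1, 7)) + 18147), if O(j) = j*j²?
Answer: 11506/17635 ≈ 0.65245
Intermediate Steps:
n(z, G) = (-2 + z)*(G + z)
O(j) = j³
(-30483 + 41989)/(O(n(1, 7)) + 18147) = (-30483 + 41989)/((1² - 2*7 - 2*1 + 7*1)³ + 18147) = 11506/((1 - 14 - 2 + 7)³ + 18147) = 11506/((-8)³ + 18147) = 11506/(-512 + 18147) = 11506/17635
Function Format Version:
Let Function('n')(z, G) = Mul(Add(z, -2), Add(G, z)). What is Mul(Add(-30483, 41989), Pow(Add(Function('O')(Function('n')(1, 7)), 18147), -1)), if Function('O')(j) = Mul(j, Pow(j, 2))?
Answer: Rational(11506, 17635) ≈ 0.65245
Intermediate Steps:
Function('n')(z, G) = Mul(Add(-2, z), Add(G, z))
Function('O')(j) = Pow(j, 3)
Mul(Add(-30483, 41989), Pow(Add(Function('O')(Function('n')(1, 7)), 18147), -1)) = Mul(Add(-30483, 41989), Pow(Add(Pow(Add(Pow(1, 2), Mul(-2, 7), Mul(-2, 1), Mul(7, 1)), 3), 18147), -1)) = Mul(11506, Pow(Add(Pow(Add(1, -14, -2, 7), 3), 18147), -1)) = Mul(11506, Pow(Add(Pow(-8, 3), 18147), -1)) = Mul(11506, Pow(Add(-512, 18147), -1)) = Mul(11506, Pow(17635, -1)) = Mul(11506, Rational(1, 17635)) = Rational(11506, 17635)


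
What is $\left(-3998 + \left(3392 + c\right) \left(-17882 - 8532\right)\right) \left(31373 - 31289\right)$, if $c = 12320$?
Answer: $-34861744344$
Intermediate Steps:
$\left(-3998 + \left(3392 + c\right) \left(-17882 - 8532\right)\right) \left(31373 - 31289\right) = \left(-3998 + \left(3392 + 12320\right) \left(-17882 - 8532\right)\right) \left(31373 - 31289\right) = \left(-3998 + 15712 \left(-17882 - 8532\right)\right) 84 = \left(-3998 + 15712 \left(-26414\right)\right) 84 = \left(-3998 - 415016768\right) 84 = \left(-415020766\right) 84 = -34861744344$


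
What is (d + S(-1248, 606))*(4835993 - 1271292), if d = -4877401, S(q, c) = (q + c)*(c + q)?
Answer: -15917234799137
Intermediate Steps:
S(q, c) = (c + q)**2 (S(q, c) = (c + q)*(c + q) = (c + q)**2)
(d + S(-1248, 606))*(4835993 - 1271292) = (-4877401 + (606 - 1248)**2)*(4835993 - 1271292) = (-4877401 + (-642)**2)*3564701 = (-4877401 + 412164)*3564701 = -4465237*3564701 = -15917234799137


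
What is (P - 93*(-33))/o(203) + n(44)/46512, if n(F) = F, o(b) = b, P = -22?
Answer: 35432749/2360484 ≈ 15.011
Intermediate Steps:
(P - 93*(-33))/o(203) + n(44)/46512 = (-22 - 93*(-33))/203 + 44/46512 = (-22 + 3069)*(1/203) + 44*(1/46512) = 3047*(1/203) + 11/11628 = 3047/203 + 11/11628 = 35432749/2360484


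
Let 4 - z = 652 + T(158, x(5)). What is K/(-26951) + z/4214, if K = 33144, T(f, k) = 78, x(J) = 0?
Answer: -79617621/56785757 ≈ -1.4021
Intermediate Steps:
z = -726 (z = 4 - (652 + 78) = 4 - 1*730 = 4 - 730 = -726)
K/(-26951) + z/4214 = 33144/(-26951) - 726/4214 = 33144*(-1/26951) - 726*1/4214 = -33144/26951 - 363/2107 = -79617621/56785757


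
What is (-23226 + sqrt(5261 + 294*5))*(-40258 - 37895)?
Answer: 1815181578 - 78153*sqrt(6731) ≈ 1.8088e+9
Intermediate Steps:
(-23226 + sqrt(5261 + 294*5))*(-40258 - 37895) = (-23226 + sqrt(5261 + 1470))*(-78153) = (-23226 + sqrt(6731))*(-78153) = 1815181578 - 78153*sqrt(6731)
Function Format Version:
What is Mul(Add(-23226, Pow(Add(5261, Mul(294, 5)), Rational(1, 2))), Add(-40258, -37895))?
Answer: Add(1815181578, Mul(-78153, Pow(6731, Rational(1, 2)))) ≈ 1.8088e+9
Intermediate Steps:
Mul(Add(-23226, Pow(Add(5261, Mul(294, 5)), Rational(1, 2))), Add(-40258, -37895)) = Mul(Add(-23226, Pow(Add(5261, 1470), Rational(1, 2))), -78153) = Mul(Add(-23226, Pow(6731, Rational(1, 2))), -78153) = Add(1815181578, Mul(-78153, Pow(6731, Rational(1, 2))))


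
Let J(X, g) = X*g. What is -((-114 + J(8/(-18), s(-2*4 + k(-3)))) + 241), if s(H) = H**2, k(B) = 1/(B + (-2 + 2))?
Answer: -7787/81 ≈ -96.136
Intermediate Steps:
k(B) = 1/B (k(B) = 1/(B + 0) = 1/B)
-((-114 + J(8/(-18), s(-2*4 + k(-3)))) + 241) = -((-114 + (8/(-18))*(-2*4 + 1/(-3))**2) + 241) = -((-114 + (8*(-1/18))*(-8 - 1/3)**2) + 241) = -((-114 - 4*(-25/3)**2/9) + 241) = -((-114 - 4/9*625/9) + 241) = -((-114 - 2500/81) + 241) = -(-11734/81 + 241) = -1*7787/81 = -7787/81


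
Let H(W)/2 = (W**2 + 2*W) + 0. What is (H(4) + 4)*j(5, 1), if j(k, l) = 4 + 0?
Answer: 208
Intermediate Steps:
H(W) = 2*W**2 + 4*W (H(W) = 2*((W**2 + 2*W) + 0) = 2*(W**2 + 2*W) = 2*W**2 + 4*W)
j(k, l) = 4
(H(4) + 4)*j(5, 1) = (2*4*(2 + 4) + 4)*4 = (2*4*6 + 4)*4 = (48 + 4)*4 = 52*4 = 208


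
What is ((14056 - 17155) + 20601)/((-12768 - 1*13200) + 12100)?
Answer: -8751/6934 ≈ -1.2620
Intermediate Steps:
((14056 - 17155) + 20601)/((-12768 - 1*13200) + 12100) = (-3099 + 20601)/((-12768 - 13200) + 12100) = 17502/(-25968 + 12100) = 17502/(-13868) = 17502*(-1/13868) = -8751/6934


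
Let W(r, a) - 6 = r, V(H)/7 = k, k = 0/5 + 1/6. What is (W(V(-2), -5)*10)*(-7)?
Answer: -1505/3 ≈ -501.67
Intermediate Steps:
k = ⅙ (k = 0*(⅕) + 1*(⅙) = 0 + ⅙ = ⅙ ≈ 0.16667)
V(H) = 7/6 (V(H) = 7*(⅙) = 7/6)
W(r, a) = 6 + r
(W(V(-2), -5)*10)*(-7) = ((6 + 7/6)*10)*(-7) = ((43/6)*10)*(-7) = (215/3)*(-7) = -1505/3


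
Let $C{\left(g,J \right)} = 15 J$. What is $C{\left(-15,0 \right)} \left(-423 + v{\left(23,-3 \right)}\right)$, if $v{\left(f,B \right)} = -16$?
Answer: $0$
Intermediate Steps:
$C{\left(-15,0 \right)} \left(-423 + v{\left(23,-3 \right)}\right) = 15 \cdot 0 \left(-423 - 16\right) = 0 \left(-439\right) = 0$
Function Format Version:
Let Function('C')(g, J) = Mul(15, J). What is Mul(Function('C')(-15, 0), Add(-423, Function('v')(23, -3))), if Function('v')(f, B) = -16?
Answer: 0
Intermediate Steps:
Mul(Function('C')(-15, 0), Add(-423, Function('v')(23, -3))) = Mul(Mul(15, 0), Add(-423, -16)) = Mul(0, -439) = 0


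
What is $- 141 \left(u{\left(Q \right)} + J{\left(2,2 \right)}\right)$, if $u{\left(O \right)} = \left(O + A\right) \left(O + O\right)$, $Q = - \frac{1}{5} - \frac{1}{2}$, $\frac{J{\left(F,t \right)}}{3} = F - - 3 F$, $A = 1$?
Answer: $- \frac{166239}{50} \approx -3324.8$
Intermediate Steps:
$J{\left(F,t \right)} = 12 F$ ($J{\left(F,t \right)} = 3 \left(F - - 3 F\right) = 3 \left(F + 3 F\right) = 3 \cdot 4 F = 12 F$)
$Q = - \frac{7}{10}$ ($Q = \left(-1\right) \frac{1}{5} - \frac{1}{2} = - \frac{1}{5} - \frac{1}{2} = - \frac{7}{10} \approx -0.7$)
$u{\left(O \right)} = 2 O \left(1 + O\right)$ ($u{\left(O \right)} = \left(O + 1\right) \left(O + O\right) = \left(1 + O\right) 2 O = 2 O \left(1 + O\right)$)
$- 141 \left(u{\left(Q \right)} + J{\left(2,2 \right)}\right) = - 141 \left(2 \left(- \frac{7}{10}\right) \left(1 - \frac{7}{10}\right) + 12 \cdot 2\right) = - 141 \left(2 \left(- \frac{7}{10}\right) \frac{3}{10} + 24\right) = - 141 \left(- \frac{21}{50} + 24\right) = \left(-141\right) \frac{1179}{50} = - \frac{166239}{50}$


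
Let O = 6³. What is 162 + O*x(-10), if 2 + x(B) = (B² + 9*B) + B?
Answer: -270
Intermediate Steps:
O = 216
x(B) = -2 + B² + 10*B (x(B) = -2 + ((B² + 9*B) + B) = -2 + (B² + 10*B) = -2 + B² + 10*B)
162 + O*x(-10) = 162 + 216*(-2 + (-10)² + 10*(-10)) = 162 + 216*(-2 + 100 - 100) = 162 + 216*(-2) = 162 - 432 = -270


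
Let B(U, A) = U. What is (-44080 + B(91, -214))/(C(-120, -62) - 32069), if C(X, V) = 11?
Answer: 14663/10686 ≈ 1.3722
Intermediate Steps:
(-44080 + B(91, -214))/(C(-120, -62) - 32069) = (-44080 + 91)/(11 - 32069) = -43989/(-32058) = -43989*(-1/32058) = 14663/10686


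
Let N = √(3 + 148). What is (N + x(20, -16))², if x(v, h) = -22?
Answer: (22 - √151)² ≈ 94.319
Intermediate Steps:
N = √151 ≈ 12.288
(N + x(20, -16))² = (√151 - 22)² = (-22 + √151)²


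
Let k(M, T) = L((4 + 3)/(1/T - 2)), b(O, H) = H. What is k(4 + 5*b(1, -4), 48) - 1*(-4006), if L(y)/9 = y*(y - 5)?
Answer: 38606614/9025 ≈ 4277.7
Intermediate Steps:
L(y) = 9*y*(-5 + y) (L(y) = 9*(y*(y - 5)) = 9*(y*(-5 + y)) = 9*y*(-5 + y))
k(M, T) = 63*(-5 + 7/(-2 + 1/T))/(-2 + 1/T) (k(M, T) = 9*((4 + 3)/(1/T - 2))*(-5 + (4 + 3)/(1/T - 2)) = 9*(7/(1/T - 2))*(-5 + 7/(1/T - 2)) = 9*(7/(-2 + 1/T))*(-5 + 7/(-2 + 1/T)) = 63*(-5 + 7/(-2 + 1/T))/(-2 + 1/T))
k(4 + 5*b(1, -4), 48) - 1*(-4006) = 63*48*(-5 + 17*48)/(-1 + 2*48)² - 1*(-4006) = 63*48*(-5 + 816)/(-1 + 96)² + 4006 = 63*48*811/95² + 4006 = 63*48*(1/9025)*811 + 4006 = 2452464/9025 + 4006 = 38606614/9025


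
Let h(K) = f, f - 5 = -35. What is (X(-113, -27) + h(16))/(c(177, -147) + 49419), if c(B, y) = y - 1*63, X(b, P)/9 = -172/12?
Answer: -53/16403 ≈ -0.0032311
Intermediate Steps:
X(b, P) = -129 (X(b, P) = 9*(-172/12) = 9*(-172*1/12) = 9*(-43/3) = -129)
c(B, y) = -63 + y (c(B, y) = y - 63 = -63 + y)
f = -30 (f = 5 - 35 = -30)
h(K) = -30
(X(-113, -27) + h(16))/(c(177, -147) + 49419) = (-129 - 30)/((-63 - 147) + 49419) = -159/(-210 + 49419) = -159/49209 = -159*1/49209 = -53/16403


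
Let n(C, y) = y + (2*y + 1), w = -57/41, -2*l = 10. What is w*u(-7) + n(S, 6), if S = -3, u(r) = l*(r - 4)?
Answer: -2356/41 ≈ -57.463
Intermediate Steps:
l = -5 (l = -½*10 = -5)
u(r) = 20 - 5*r (u(r) = -5*(r - 4) = -5*(-4 + r) = 20 - 5*r)
w = -57/41 (w = -57*1/41 = -57/41 ≈ -1.3902)
n(C, y) = 1 + 3*y (n(C, y) = y + (1 + 2*y) = 1 + 3*y)
w*u(-7) + n(S, 6) = -57*(20 - 5*(-7))/41 + (1 + 3*6) = -57*(20 + 35)/41 + (1 + 18) = -57/41*55 + 19 = -3135/41 + 19 = -2356/41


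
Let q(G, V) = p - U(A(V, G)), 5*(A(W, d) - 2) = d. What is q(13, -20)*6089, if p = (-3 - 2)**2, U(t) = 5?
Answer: 121780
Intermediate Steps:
A(W, d) = 2 + d/5
p = 25 (p = (-5)**2 = 25)
q(G, V) = 20 (q(G, V) = 25 - 1*5 = 25 - 5 = 20)
q(13, -20)*6089 = 20*6089 = 121780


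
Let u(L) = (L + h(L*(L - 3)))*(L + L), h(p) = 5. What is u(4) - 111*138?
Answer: -15246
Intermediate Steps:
u(L) = 2*L*(5 + L) (u(L) = (L + 5)*(L + L) = (5 + L)*(2*L) = 2*L*(5 + L))
u(4) - 111*138 = 2*4*(5 + 4) - 111*138 = 2*4*9 - 15318 = 72 - 15318 = -15246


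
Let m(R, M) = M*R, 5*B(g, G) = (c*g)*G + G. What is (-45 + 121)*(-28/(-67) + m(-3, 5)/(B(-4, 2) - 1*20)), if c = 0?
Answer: 295222/3283 ≈ 89.924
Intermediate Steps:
B(g, G) = G/5 (B(g, G) = ((0*g)*G + G)/5 = (0*G + G)/5 = (0 + G)/5 = G/5)
(-45 + 121)*(-28/(-67) + m(-3, 5)/(B(-4, 2) - 1*20)) = (-45 + 121)*(-28/(-67) + (5*(-3))/((⅕)*2 - 1*20)) = 76*(-28*(-1/67) - 15/(⅖ - 20)) = 76*(28/67 - 15/(-98/5)) = 76*(28/67 - 15*(-5/98)) = 76*(28/67 + 75/98) = 76*(7769/6566) = 295222/3283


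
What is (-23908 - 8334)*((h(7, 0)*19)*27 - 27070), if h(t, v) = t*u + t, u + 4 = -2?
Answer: 1451696050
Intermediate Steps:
u = -6 (u = -4 - 2 = -6)
h(t, v) = -5*t (h(t, v) = t*(-6) + t = -6*t + t = -5*t)
(-23908 - 8334)*((h(7, 0)*19)*27 - 27070) = (-23908 - 8334)*((-5*7*19)*27 - 27070) = -32242*(-35*19*27 - 27070) = -32242*(-665*27 - 27070) = -32242*(-17955 - 27070) = -32242*(-45025) = 1451696050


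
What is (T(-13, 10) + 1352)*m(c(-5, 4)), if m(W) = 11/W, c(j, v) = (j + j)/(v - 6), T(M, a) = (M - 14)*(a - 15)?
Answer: 16357/5 ≈ 3271.4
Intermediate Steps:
T(M, a) = (-15 + a)*(-14 + M) (T(M, a) = (-14 + M)*(-15 + a) = (-15 + a)*(-14 + M))
c(j, v) = 2*j/(-6 + v) (c(j, v) = (2*j)/(-6 + v) = 2*j/(-6 + v))
(T(-13, 10) + 1352)*m(c(-5, 4)) = ((210 - 15*(-13) - 14*10 - 13*10) + 1352)*(11/((2*(-5)/(-6 + 4)))) = ((210 + 195 - 140 - 130) + 1352)*(11/((2*(-5)/(-2)))) = (135 + 1352)*(11/((2*(-5)*(-1/2)))) = 1487*(11/5) = 16357/5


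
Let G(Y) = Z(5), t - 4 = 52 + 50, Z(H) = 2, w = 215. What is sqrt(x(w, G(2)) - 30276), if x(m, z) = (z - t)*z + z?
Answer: I*sqrt(30482) ≈ 174.59*I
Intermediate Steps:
t = 106 (t = 4 + (52 + 50) = 4 + 102 = 106)
G(Y) = 2
x(m, z) = z + z*(-106 + z) (x(m, z) = (z - 1*106)*z + z = (z - 106)*z + z = (-106 + z)*z + z = z*(-106 + z) + z = z + z*(-106 + z))
sqrt(x(w, G(2)) - 30276) = sqrt(2*(-105 + 2) - 30276) = sqrt(2*(-103) - 30276) = sqrt(-206 - 30276) = sqrt(-30482) = I*sqrt(30482)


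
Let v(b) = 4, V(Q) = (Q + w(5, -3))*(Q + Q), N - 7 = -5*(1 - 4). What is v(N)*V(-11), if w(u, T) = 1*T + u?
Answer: 792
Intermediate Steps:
w(u, T) = T + u
N = 22 (N = 7 - 5*(1 - 4) = 7 - 5*(-3) = 7 + 15 = 22)
V(Q) = 2*Q*(2 + Q) (V(Q) = (Q + (-3 + 5))*(Q + Q) = (Q + 2)*(2*Q) = (2 + Q)*(2*Q) = 2*Q*(2 + Q))
v(N)*V(-11) = 4*(2*(-11)*(2 - 11)) = 4*(2*(-11)*(-9)) = 4*198 = 792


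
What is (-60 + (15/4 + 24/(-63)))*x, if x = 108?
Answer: -42813/7 ≈ -6116.1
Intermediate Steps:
(-60 + (15/4 + 24/(-63)))*x = (-60 + (15/4 + 24/(-63)))*108 = (-60 + (15*(1/4) + 24*(-1/63)))*108 = (-60 + (15/4 - 8/21))*108 = (-60 + 283/84)*108 = -4757/84*108 = -42813/7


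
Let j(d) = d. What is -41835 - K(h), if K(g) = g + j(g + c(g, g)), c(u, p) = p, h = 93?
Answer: -42114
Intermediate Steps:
K(g) = 3*g (K(g) = g + (g + g) = g + 2*g = 3*g)
-41835 - K(h) = -41835 - 3*93 = -41835 - 1*279 = -41835 - 279 = -42114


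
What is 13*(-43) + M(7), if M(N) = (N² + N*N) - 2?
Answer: -463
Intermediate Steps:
M(N) = -2 + 2*N² (M(N) = (N² + N²) - 2 = 2*N² - 2 = -2 + 2*N²)
13*(-43) + M(7) = 13*(-43) + (-2 + 2*7²) = -559 + (-2 + 2*49) = -559 + (-2 + 98) = -559 + 96 = -463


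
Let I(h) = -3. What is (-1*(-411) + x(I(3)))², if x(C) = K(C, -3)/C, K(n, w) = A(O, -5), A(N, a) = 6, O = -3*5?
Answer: 167281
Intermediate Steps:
O = -15
K(n, w) = 6
x(C) = 6/C
(-1*(-411) + x(I(3)))² = (-1*(-411) + 6/(-3))² = (411 + 6*(-⅓))² = (411 - 2)² = 409² = 167281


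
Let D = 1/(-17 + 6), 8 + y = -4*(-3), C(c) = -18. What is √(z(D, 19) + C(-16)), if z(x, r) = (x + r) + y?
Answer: 3*√66/11 ≈ 2.2156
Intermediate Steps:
y = 4 (y = -8 - 4*(-3) = -8 + 12 = 4)
D = -1/11 (D = 1/(-11) = -1/11 ≈ -0.090909)
z(x, r) = 4 + r + x (z(x, r) = (x + r) + 4 = (r + x) + 4 = 4 + r + x)
√(z(D, 19) + C(-16)) = √((4 + 19 - 1/11) - 18) = √(252/11 - 18) = √(54/11) = 3*√66/11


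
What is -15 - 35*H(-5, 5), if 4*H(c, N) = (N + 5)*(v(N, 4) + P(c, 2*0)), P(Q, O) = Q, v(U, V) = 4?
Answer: 145/2 ≈ 72.500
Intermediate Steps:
H(c, N) = (4 + c)*(5 + N)/4 (H(c, N) = ((N + 5)*(4 + c))/4 = ((5 + N)*(4 + c))/4 = ((4 + c)*(5 + N))/4 = (4 + c)*(5 + N)/4)
-15 - 35*H(-5, 5) = -15 - 35*(5 + 5 + (5/4)*(-5) + (¼)*5*(-5)) = -15 - 35*(5 + 5 - 25/4 - 25/4) = -15 - 35*(-5/2) = -15 + 175/2 = 145/2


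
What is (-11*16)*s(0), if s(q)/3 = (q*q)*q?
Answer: 0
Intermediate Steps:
s(q) = 3*q³ (s(q) = 3*((q*q)*q) = 3*(q²*q) = 3*q³)
(-11*16)*s(0) = (-11*16)*(3*0³) = -528*0 = -176*0 = 0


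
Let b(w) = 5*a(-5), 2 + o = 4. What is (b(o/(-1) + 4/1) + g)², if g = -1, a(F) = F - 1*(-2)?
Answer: 256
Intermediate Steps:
o = 2 (o = -2 + 4 = 2)
a(F) = 2 + F (a(F) = F + 2 = 2 + F)
b(w) = -15 (b(w) = 5*(2 - 5) = 5*(-3) = -15)
(b(o/(-1) + 4/1) + g)² = (-15 - 1)² = (-16)² = 256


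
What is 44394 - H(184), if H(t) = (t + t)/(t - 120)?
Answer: 177553/4 ≈ 44388.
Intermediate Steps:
H(t) = 2*t/(-120 + t) (H(t) = (2*t)/(-120 + t) = 2*t/(-120 + t))
44394 - H(184) = 44394 - 2*184/(-120 + 184) = 44394 - 2*184/64 = 44394 - 1*23/4 = 44394 - 23/4 = 177553/4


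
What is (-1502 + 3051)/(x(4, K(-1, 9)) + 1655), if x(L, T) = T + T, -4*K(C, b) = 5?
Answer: 3098/3305 ≈ 0.93737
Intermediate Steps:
K(C, b) = -5/4 (K(C, b) = -¼*5 = -5/4)
x(L, T) = 2*T
(-1502 + 3051)/(x(4, K(-1, 9)) + 1655) = (-1502 + 3051)/(2*(-5/4) + 1655) = 1549/(-5/2 + 1655) = 1549/(3305/2) = 1549*(2/3305) = 3098/3305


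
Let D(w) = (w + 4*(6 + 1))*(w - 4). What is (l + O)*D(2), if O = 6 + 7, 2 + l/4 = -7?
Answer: 1380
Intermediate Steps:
l = -36 (l = -8 + 4*(-7) = -8 - 28 = -36)
O = 13
D(w) = (-4 + w)*(28 + w) (D(w) = (w + 4*7)*(-4 + w) = (w + 28)*(-4 + w) = (28 + w)*(-4 + w) = (-4 + w)*(28 + w))
(l + O)*D(2) = (-36 + 13)*(-112 + 2² + 24*2) = -23*(-112 + 4 + 48) = -23*(-60) = 1380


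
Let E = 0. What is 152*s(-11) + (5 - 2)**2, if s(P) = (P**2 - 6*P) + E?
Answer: 28433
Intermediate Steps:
s(P) = P**2 - 6*P (s(P) = (P**2 - 6*P) + 0 = P**2 - 6*P)
152*s(-11) + (5 - 2)**2 = 152*(-11*(-6 - 11)) + (5 - 2)**2 = 152*(-11*(-17)) + 3**2 = 152*187 + 9 = 28424 + 9 = 28433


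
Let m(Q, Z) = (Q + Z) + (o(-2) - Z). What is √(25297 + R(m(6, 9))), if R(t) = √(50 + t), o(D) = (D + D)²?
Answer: √(25297 + 6*√2) ≈ 159.08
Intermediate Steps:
o(D) = 4*D² (o(D) = (2*D)² = 4*D²)
m(Q, Z) = 16 + Q (m(Q, Z) = (Q + Z) + (4*(-2)² - Z) = (Q + Z) + (4*4 - Z) = (Q + Z) + (16 - Z) = 16 + Q)
√(25297 + R(m(6, 9))) = √(25297 + √(50 + (16 + 6))) = √(25297 + √(50 + 22)) = √(25297 + √72) = √(25297 + 6*√2)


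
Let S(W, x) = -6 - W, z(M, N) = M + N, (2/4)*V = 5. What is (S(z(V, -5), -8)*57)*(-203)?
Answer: 127281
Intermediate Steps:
V = 10 (V = 2*5 = 10)
(S(z(V, -5), -8)*57)*(-203) = ((-6 - (10 - 5))*57)*(-203) = ((-6 - 1*5)*57)*(-203) = ((-6 - 5)*57)*(-203) = -11*57*(-203) = -627*(-203) = 127281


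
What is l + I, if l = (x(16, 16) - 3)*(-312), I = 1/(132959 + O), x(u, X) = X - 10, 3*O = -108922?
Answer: -271397877/289955 ≈ -936.00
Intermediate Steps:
O = -108922/3 (O = (⅓)*(-108922) = -108922/3 ≈ -36307.)
x(u, X) = -10 + X
I = 3/289955 (I = 1/(132959 - 108922/3) = 1/(289955/3) = 3/289955 ≈ 1.0346e-5)
l = -936 (l = ((-10 + 16) - 3)*(-312) = (6 - 3)*(-312) = 3*(-312) = -936)
l + I = -936 + 3/289955 = -271397877/289955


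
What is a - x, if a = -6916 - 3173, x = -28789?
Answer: 18700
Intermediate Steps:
a = -10089
a - x = -10089 - 1*(-28789) = -10089 + 28789 = 18700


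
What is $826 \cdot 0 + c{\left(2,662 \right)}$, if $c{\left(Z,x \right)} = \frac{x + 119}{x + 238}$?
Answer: $\frac{781}{900} \approx 0.86778$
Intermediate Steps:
$c{\left(Z,x \right)} = \frac{119 + x}{238 + x}$
$826 \cdot 0 + c{\left(2,662 \right)} = 826 \cdot 0 + \frac{119 + 662}{238 + 662} = 0 + \frac{1}{900} \cdot 781 = 0 + \frac{781}{900} = \frac{781}{900}$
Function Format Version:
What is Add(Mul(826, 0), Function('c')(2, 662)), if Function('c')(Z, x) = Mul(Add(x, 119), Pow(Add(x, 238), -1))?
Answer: Rational(781, 900) ≈ 0.86778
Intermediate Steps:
Function('c')(Z, x) = Mul(Pow(Add(238, x), -1), Add(119, x)) (Function('c')(Z, x) = Mul(Add(119, x), Pow(Add(238, x), -1)) = Mul(Pow(Add(238, x), -1), Add(119, x)))
Add(Mul(826, 0), Function('c')(2, 662)) = Add(Mul(826, 0), Mul(Pow(Add(238, 662), -1), Add(119, 662))) = Add(0, Mul(Pow(900, -1), 781)) = Add(0, Mul(Rational(1, 900), 781)) = Add(0, Rational(781, 900)) = Rational(781, 900)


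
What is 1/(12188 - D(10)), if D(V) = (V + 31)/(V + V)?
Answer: 20/243719 ≈ 8.2062e-5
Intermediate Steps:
D(V) = (31 + V)/(2*V) (D(V) = (31 + V)/((2*V)) = (31 + V)*(1/(2*V)) = (31 + V)/(2*V))
1/(12188 - D(10)) = 1/(12188 - (31 + 10)/(2*10)) = 1/(12188 - 41/(2*10)) = 1/(12188 - 1*41/20) = 1/(12188 - 41/20) = 1/(243719/20) = 20/243719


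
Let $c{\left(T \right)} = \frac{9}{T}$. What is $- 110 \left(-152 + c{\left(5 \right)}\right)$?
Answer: $16522$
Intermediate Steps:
$- 110 \left(-152 + c{\left(5 \right)}\right) = - 110 \left(-152 + \frac{9}{5}\right) = \left(-110\right) \left(- \frac{751}{5}\right) = 16522$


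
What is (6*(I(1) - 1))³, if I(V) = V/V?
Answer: 0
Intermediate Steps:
I(V) = 1
(6*(I(1) - 1))³ = (6*(1 - 1))³ = (6*0)³ = 0³ = 0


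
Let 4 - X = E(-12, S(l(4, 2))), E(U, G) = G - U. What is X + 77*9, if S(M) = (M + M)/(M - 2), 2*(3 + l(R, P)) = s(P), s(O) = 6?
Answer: 685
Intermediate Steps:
l(R, P) = 0 (l(R, P) = -3 + (½)*6 = -3 + 3 = 0)
S(M) = 2*M/(-2 + M) (S(M) = (2*M)/(-2 + M) = 2*M/(-2 + M))
X = -8 (X = 4 - (2*0/(-2 + 0) - 1*(-12)) = 4 - (2*0/(-2) + 12) = 4 - (2*0*(-½) + 12) = 4 - (0 + 12) = 4 - 1*12 = 4 - 12 = -8)
X + 77*9 = -8 + 77*9 = -8 + 693 = 685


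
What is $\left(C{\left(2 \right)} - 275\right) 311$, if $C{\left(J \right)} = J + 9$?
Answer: $-82104$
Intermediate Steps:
$C{\left(J \right)} = 9 + J$
$\left(C{\left(2 \right)} - 275\right) 311 = \left(\left(9 + 2\right) - 275\right) 311 = \left(11 - 275\right) 311 = \left(-264\right) 311 = -82104$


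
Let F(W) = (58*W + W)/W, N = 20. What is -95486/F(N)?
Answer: -95486/59 ≈ -1618.4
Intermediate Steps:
F(W) = 59 (F(W) = (59*W)/W = 59)
-95486/F(N) = -95486/59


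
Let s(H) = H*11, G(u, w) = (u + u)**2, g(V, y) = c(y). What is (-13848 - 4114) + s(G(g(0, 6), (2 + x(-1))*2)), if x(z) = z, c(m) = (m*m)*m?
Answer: 2034902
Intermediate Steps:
c(m) = m**3 (c(m) = m**2*m = m**3)
g(V, y) = y**3
G(u, w) = 4*u**2 (G(u, w) = (2*u)**2 = 4*u**2)
s(H) = 11*H
(-13848 - 4114) + s(G(g(0, 6), (2 + x(-1))*2)) = (-13848 - 4114) + 11*(4*(6**3)**2) = -17962 + 11*(4*216**2) = -17962 + 11*(4*46656) = -17962 + 11*186624 = -17962 + 2052864 = 2034902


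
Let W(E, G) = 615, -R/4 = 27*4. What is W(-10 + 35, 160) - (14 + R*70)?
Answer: 30841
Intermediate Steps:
R = -432 (R = -108*4 = -4*108 = -432)
W(-10 + 35, 160) - (14 + R*70) = 615 - (14 - 432*70) = 615 - (14 - 30240) = 615 - 1*(-30226) = 615 + 30226 = 30841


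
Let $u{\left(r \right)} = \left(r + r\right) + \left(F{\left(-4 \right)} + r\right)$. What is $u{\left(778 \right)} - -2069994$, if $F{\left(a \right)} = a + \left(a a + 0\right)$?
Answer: $2072340$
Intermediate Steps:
$F{\left(a \right)} = a + a^{2}$ ($F{\left(a \right)} = a + \left(a^{2} + 0\right) = a + a^{2}$)
$u{\left(r \right)} = 12 + 3 r$ ($u{\left(r \right)} = \left(r + r\right) + \left(- 4 \left(1 - 4\right) + r\right) = 2 r + \left(\left(-4\right) \left(-3\right) + r\right) = 2 r + \left(12 + r\right) = 12 + 3 r$)
$u{\left(778 \right)} - -2069994 = \left(12 + 3 \cdot 778\right) - -2069994 = \left(12 + 2334\right) + 2069994 = 2346 + 2069994 = 2072340$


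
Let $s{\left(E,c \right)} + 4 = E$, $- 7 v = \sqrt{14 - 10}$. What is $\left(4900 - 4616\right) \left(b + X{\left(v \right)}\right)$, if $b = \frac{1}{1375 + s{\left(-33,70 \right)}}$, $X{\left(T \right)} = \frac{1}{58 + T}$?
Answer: $\frac{346835}{67569} \approx 5.133$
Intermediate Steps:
$v = - \frac{2}{7}$ ($v = - \frac{\sqrt{14 - 10}}{7} = - \frac{\sqrt{4}}{7} = \left(- \frac{1}{7}\right) 2 = - \frac{2}{7} \approx -0.28571$)
$s{\left(E,c \right)} = -4 + E$
$b = \frac{1}{1338}$ ($b = \frac{1}{1375 - 37} = \frac{1}{1338} \approx 0.00074738$)
$\left(4900 - 4616\right) \left(b + X{\left(v \right)}\right) = \left(4900 - 4616\right) \left(\frac{1}{1338} + \frac{1}{58 - \frac{2}{7}}\right) = 284 \left(\frac{1}{1338} + \frac{1}{\frac{404}{7}}\right) = 284 \left(\frac{1}{1338} + \frac{7}{404}\right) = 284 \cdot \frac{4885}{270276} = \frac{346835}{67569}$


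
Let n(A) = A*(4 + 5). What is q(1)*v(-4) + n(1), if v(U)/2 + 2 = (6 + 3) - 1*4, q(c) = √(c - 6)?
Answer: 9 + 6*I*√5 ≈ 9.0 + 13.416*I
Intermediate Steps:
n(A) = 9*A (n(A) = A*9 = 9*A)
q(c) = √(-6 + c)
v(U) = 6 (v(U) = -4 + 2*((6 + 3) - 1*4) = -4 + 2*(9 - 4) = -4 + 2*5 = -4 + 10 = 6)
q(1)*v(-4) + n(1) = √(-6 + 1)*6 + 9*1 = √(-5)*6 + 9 = (I*√5)*6 + 9 = 6*I*√5 + 9 = 9 + 6*I*√5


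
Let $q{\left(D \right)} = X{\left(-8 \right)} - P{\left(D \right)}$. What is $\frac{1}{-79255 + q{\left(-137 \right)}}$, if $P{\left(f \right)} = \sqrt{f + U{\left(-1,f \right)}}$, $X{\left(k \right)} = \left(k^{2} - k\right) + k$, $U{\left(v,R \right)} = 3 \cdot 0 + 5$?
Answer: $\frac{i}{- 79191 i + 2 \sqrt{33}} \approx -1.2628 \cdot 10^{-5} + 1.832 \cdot 10^{-9} i$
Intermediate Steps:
$U{\left(v,R \right)} = 5$ ($U{\left(v,R \right)} = 0 + 5 = 5$)
$X{\left(k \right)} = k^{2}$
$P{\left(f \right)} = \sqrt{5 + f}$ ($P{\left(f \right)} = \sqrt{f + 5} = \sqrt{5 + f}$)
$q{\left(D \right)} = 64 - \sqrt{5 + D}$ ($q{\left(D \right)} = \left(-8\right)^{2} - \sqrt{5 + D} = 64 - \sqrt{5 + D}$)
$\frac{1}{-79255 + q{\left(-137 \right)}} = \frac{1}{-79255 + \left(64 - \sqrt{5 - 137}\right)} = \frac{1}{-79255 + \left(64 - \sqrt{-132}\right)} = \frac{1}{-79255 + \left(64 - 2 i \sqrt{33}\right)} = \frac{1}{-79191 - 2 i \sqrt{33}}$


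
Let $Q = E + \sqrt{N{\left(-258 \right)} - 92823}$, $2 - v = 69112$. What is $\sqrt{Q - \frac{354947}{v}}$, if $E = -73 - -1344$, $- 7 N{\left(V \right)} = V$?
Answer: $\frac{\sqrt{298658456767230 + 100300034100 i \sqrt{505169}}}{483770} \approx 35.973 + 4.2338 i$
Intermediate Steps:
$v = -69110$ ($v = 2 - 69112 = -69110$)
$N{\left(V \right)} = - \frac{V}{7}$
$E = 1271$ ($E = -73 + 1344 = 1271$)
$Q = 1271 + \frac{3 i \sqrt{505169}}{7}$ ($Q = 1271 + \sqrt{\left(- \frac{1}{7}\right) \left(-258\right) - 92823} = 1271 + \sqrt{\frac{258}{7} - 92823} = 1271 + \sqrt{- \frac{649503}{7}} = 1271 + \frac{3 i \sqrt{505169}}{7} \approx 1271.0 + 304.61 i$)
$\sqrt{Q - \frac{354947}{v}} = \sqrt{\left(1271 + \frac{3 i \sqrt{505169}}{7}\right) - \frac{354947}{-69110}} = \sqrt{\left(1271 + \frac{3 i \sqrt{505169}}{7}\right) - - \frac{354947}{69110}} = \sqrt{\left(1271 + \frac{3 i \sqrt{505169}}{7}\right) + \frac{354947}{69110}} = \sqrt{\frac{88193757}{69110} + \frac{3 i \sqrt{505169}}{7}}$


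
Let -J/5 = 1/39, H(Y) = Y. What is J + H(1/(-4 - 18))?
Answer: -149/858 ≈ -0.17366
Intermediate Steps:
J = -5/39 ≈ -0.12821
J + H(1/(-4 - 18)) = -5/39 + 1/(-4 - 18) = -5/39 + 1/(-22) = -5/39 - 1/22 = -149/858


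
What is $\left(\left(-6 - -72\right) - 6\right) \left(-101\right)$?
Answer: $-6060$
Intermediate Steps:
$\left(\left(-6 - -72\right) - 6\right) \left(-101\right) = \left(\left(-6 + 72\right) - 6\right) \left(-101\right) = \left(66 - 6\right) \left(-101\right) = 60 \left(-101\right) = -6060$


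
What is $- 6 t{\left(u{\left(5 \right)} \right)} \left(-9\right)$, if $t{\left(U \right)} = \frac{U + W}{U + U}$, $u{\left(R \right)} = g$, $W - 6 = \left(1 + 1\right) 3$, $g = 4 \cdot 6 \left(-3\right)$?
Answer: $\frac{45}{2} \approx 22.5$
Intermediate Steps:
$g = -72$ ($g = 24 \left(-3\right) = -72$)
$W = 12$ ($W = 6 + \left(1 + 1\right) 3 = 6 + 2 \cdot 3 = 6 + 6 = 12$)
$u{\left(R \right)} = -72$
$t{\left(U \right)} = \frac{12 + U}{2 U}$ ($t{\left(U \right)} = \frac{U + 12}{U + U} = \frac{12 + U}{2 U}$)
$- 6 t{\left(u{\left(5 \right)} \right)} \left(-9\right) = - 6 \frac{12 - 72}{2 \left(-72\right)} \left(-9\right) = - 6 \cdot \frac{1}{2} \left(- \frac{1}{72}\right) \left(-60\right) \left(-9\right) = \left(-6\right) \frac{5}{12} \left(-9\right) = \left(- \frac{5}{2}\right) \left(-9\right) = \frac{45}{2}$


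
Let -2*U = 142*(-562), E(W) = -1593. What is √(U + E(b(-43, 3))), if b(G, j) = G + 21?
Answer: √38309 ≈ 195.73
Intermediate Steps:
b(G, j) = 21 + G
U = 39902 (U = -71*(-562) = -½*(-79804) = 39902)
√(U + E(b(-43, 3))) = √(39902 - 1593) = √38309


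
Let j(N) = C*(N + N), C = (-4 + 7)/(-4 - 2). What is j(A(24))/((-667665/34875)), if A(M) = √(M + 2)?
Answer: 775*√26/14837 ≈ 0.26634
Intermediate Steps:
A(M) = √(2 + M)
C = -½ (C = 3/(-6) = 3*(-⅙) = -½ ≈ -0.50000)
j(N) = -N (j(N) = -(N + N)/2 = -N)
j(A(24))/((-667665/34875)) = (-√(2 + 24))/((-667665/34875)) = (-√26)/((-667665*1/34875)) = (-√26)/(-14837/775) = -√26*(-775/14837) = 775*√26/14837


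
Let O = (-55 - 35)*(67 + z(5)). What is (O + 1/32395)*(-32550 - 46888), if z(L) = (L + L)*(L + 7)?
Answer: 43310221108862/32395 ≈ 1.3369e+9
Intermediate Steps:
z(L) = 2*L*(7 + L) (z(L) = (2*L)*(7 + L) = 2*L*(7 + L))
O = -16830 (O = (-55 - 35)*(67 + 2*5*(7 + 5)) = -90*(67 + 2*5*12) = -90*(67 + 120) = -90*187 = -16830)
(O + 1/32395)*(-32550 - 46888) = (-16830 + 1/32395)*(-32550 - 46888) = (-16830 + 1/32395)*(-79438) = -545207849/32395*(-79438) = 43310221108862/32395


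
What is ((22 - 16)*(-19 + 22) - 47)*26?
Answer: -754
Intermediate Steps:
((22 - 16)*(-19 + 22) - 47)*26 = (6*3 - 47)*26 = (18 - 47)*26 = -29*26 = -754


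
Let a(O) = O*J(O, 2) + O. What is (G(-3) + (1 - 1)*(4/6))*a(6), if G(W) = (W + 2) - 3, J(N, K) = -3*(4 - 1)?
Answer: 192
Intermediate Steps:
J(N, K) = -9 (J(N, K) = -3*3 = -9)
G(W) = -1 + W (G(W) = (2 + W) - 3 = -1 + W)
a(O) = -8*O (a(O) = O*(-9) + O = -9*O + O = -8*O)
(G(-3) + (1 - 1)*(4/6))*a(6) = ((-1 - 3) + (1 - 1)*(4/6))*(-8*6) = (-4 + 0*(4*(⅙)))*(-48) = (-4 + 0*(⅔))*(-48) = (-4 + 0)*(-48) = -4*(-48) = 192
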